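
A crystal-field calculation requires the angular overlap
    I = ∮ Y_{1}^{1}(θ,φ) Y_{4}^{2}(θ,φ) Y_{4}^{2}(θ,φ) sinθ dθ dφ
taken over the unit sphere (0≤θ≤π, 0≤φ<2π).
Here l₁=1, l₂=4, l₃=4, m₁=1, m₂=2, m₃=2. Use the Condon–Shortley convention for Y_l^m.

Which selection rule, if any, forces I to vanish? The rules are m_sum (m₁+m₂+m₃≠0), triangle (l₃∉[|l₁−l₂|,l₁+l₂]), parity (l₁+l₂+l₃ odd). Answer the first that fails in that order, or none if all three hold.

m_sum

m₁+m₂+m₃ = 1 + 2 + 2 = 5  ✗
triangle: |1−4|=3 ≤ l₃=4 ≤ 1+4=5
parity: l₁+l₂+l₃ = 9 is odd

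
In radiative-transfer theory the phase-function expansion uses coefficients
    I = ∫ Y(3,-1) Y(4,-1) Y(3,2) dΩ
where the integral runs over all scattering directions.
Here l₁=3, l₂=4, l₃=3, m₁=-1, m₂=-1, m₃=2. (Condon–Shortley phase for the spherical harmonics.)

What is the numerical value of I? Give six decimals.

0.145070

Checks pass: Σm=0; 10 even; l₃=3∈[1,7].
(2·3+1)(2·4+1)(2·3+1) = 441
Δ: 4! 2! 4! / 11! → 1/34650
sum: t=1:−1/72 t=2:+1/16 t=3:−1/72 = 5/144
3j²(3 4 3; 0 0 0) = Δ·Π!·Σ² = 2/77  (sign -1)
sum: t=2:+1/48 t=3:−1/144 = 1/72
3j²(3 4 3; -1 -1 2) = Δ·Π!·Σ² = 16/693  (sign -1)
combine: 4πI² = 441·2/77·16/693 = 32/121
take √, sign +1: I = 0.14506992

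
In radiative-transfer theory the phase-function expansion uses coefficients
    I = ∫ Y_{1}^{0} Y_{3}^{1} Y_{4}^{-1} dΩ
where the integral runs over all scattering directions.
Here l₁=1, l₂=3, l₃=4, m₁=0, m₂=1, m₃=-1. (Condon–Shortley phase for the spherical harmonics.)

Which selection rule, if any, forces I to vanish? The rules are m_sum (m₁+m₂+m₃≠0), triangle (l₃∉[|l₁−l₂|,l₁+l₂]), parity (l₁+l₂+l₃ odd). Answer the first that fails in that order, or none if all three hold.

none

azimuthal sum: 0 + 1 − 1 = 0  ✓
2 ≤ 4 ≤ 4 (triangle on l)  ✓
L = 1 + 3 + 4 = 8 (even)  ✓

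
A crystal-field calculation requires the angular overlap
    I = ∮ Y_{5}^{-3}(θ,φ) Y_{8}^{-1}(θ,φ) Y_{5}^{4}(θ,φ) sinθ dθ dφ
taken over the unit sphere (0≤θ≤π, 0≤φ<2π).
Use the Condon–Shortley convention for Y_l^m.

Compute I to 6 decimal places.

0.100827

m-sum 0 ✓  L=18 even ✓  3≤5≤13 ✓
Π(2lᵢ+1) = 11×17×11 = 2057
triangle coeff Δ(5,8,5) = 1/37413090
Σ_t [3,5]: t=3:−1/1036800 t=4:+1/331776 t=5:−1/1036800 = 1/921600
(3j)²=490/46189 [(5 8 5; 0 0 0)], sign=-1
Σ_t [6,7]: t=6:+1/14515200 t=7:−1/203212800 = 13/203212800
(3j)²=104/17765 [(5 8 5; -3 -1 4)], sign=-1
⇒ 4πI² = 784/6137
I = (+1)√(784/6137/(4π)) = 0.10082658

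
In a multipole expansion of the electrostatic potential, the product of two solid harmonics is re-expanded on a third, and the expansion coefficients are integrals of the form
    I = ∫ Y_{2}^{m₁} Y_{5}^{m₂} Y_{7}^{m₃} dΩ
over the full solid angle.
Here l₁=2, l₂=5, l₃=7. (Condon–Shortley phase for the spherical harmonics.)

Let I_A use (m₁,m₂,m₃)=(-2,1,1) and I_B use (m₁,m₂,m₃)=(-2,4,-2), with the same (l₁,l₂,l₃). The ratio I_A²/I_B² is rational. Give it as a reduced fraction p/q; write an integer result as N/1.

Same 2,5,7: normalisation and zero-m 3j drop out of the ratio.
A: Δ: 0! 4! 10! / 15! → 1/15015; sum: t=0:+1/414720 = 1/414720; 3j²(2 5 7; -2 1 1) = Δ·Π!·Σ² = 2/429  (sign +1)
B: Δ: 0! 4! 10! / 15! → 1/15015; sum: t=0:+1/8709120 = 1/8709120; 3j²(2 5 7; -2 4 -2) = Δ·Π!·Σ² = 1/3003  (sign -1)
I_A²/I_B² = (2/429)/(1/3003) = 14/1

14/1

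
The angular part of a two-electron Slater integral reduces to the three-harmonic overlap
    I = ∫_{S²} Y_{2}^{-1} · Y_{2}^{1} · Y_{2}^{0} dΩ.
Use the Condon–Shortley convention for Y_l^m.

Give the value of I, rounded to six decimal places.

Checks pass: Σm=0; 6 even; l₃=2∈[0,4].
(2·2+1)(2·2+1)(2·2+1) = 125
Δ: 2! 2! 2! / 7! → 1/630
sum: t=0:+1/8 t=1:−1/1 t=2:+1/8 = -3/4
3j²(2 2 2; 0 0 0) = Δ·Π!·Σ² = 2/35  (sign -1)
sum: t=1:−1/4 t=2:+1/2 = 1/4
3j²(2 2 2; -1 1 0) = Δ·Π!·Σ² = 1/70  (sign +1)
combine: 4πI² = 125·2/35·1/70 = 5/49
take √, sign -1: I = -0.09011188

-0.090112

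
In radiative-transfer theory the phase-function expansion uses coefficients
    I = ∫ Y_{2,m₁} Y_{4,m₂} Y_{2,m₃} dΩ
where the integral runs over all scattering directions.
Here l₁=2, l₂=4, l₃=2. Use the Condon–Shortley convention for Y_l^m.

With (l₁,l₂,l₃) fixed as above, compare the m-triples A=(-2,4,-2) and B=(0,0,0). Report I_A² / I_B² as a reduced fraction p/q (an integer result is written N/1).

Shared (l₁,l₂,l₃)=(2,4,2): N and (l;000)² cancel in I_A²/I_B².
A: Δ = 4!·0!·4!/9! = 1/630; Racah Σ t=4..4: t=4:+1/576 = 1/576; ⇒ 3j(2 4 2; -2 4 -2)² = 1/9, sgn +1
B: Δ = 4!·0!·4!/9! = 1/630; Racah Σ t=2..2: t=2:+1/16 = 1/16; ⇒ 3j(2 4 2; 0 0 0)² = 2/35, sgn +1
I_A²/I_B² = (1/9)/(2/35) = 35/18

35/18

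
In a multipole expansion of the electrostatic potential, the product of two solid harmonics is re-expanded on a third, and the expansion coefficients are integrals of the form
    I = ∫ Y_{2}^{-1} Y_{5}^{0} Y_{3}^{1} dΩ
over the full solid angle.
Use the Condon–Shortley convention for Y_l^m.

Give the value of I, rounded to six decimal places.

m-sum 0 ✓  L=10 even ✓  3≤3≤7 ✓
Π(2lᵢ+1) = 5×11×7 = 385
triangle coeff Δ(2,5,3) = 1/2310
Σ_t [2,2]: t=2:+1/144 = 1/144
(3j)²=10/231 [(2 5 3; 0 0 0)], sign=-1
Σ_t [3,3]: t=3:−1/288 = -1/288
(3j)²=5/231 [(2 5 3; -1 0 1)], sign=-1
⇒ 4πI² = 250/693
I = (+1)√(250/693/(4π)) = 0.16943318

0.169433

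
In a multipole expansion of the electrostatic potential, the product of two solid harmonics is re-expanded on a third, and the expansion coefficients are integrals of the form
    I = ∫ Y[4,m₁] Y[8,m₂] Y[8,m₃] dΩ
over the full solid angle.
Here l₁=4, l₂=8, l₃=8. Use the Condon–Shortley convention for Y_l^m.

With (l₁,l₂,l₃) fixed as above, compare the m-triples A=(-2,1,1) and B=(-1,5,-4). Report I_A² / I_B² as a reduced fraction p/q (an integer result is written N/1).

32/13

Shared (l₁,l₂,l₃)=(4,8,8): N and (l;000)² cancel in I_A²/I_B².
A: Δ = 4!·4!·12!/21! = 1/185175900; Racah Σ t=2..4: t=2:+1/58060800 t=3:−1/18662400 t=4:+1/58060800 = -1/52254720; ⇒ 3j(4 8 8; -2 1 1)² = 40/4199, sgn +1
B: Δ = 4!·4!·12!/21! = 1/185175900; Racah Σ t=1..4: t=1:−1/68976230400 t=2:+1/958003200 t=3:−1/174182400 t=4:+1/313528320 = -1/656916480; ⇒ 3j(4 8 8; -1 5 -4)² = 5/1292, sgn -1
I_A²/I_B² = (40/4199)/(5/1292) = 32/13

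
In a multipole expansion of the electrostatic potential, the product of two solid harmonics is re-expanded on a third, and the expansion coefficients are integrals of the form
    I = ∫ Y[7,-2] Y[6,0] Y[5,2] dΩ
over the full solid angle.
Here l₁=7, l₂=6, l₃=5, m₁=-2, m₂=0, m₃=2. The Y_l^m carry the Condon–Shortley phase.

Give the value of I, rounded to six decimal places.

-0.056352

Rules hold: Σm=0, L=18 even, 1≤5≤13.
N = 15·13·11 = 2145
Δ = 8!·6!·4!/19! = 1/174594420
Racah Σ t=2..6: t=2:+1/4147200 t=3:−1/207360 t=4:+1/82944 t=5:−1/207360 t=6:+1/4147200 = 1/345600
⇒ 3j(7 6 5; 0 0 0)² = 420/46189, sgn -1
Racah Σ t=3..6: t=3:−1/3110400 t=4:+1/276480 t=5:−1/207360 t=6:+1/1244160 = -1/1382400
⇒ 3j(7 6 5; -2 0 2)² = 189/92378, sgn +1
4πI² = N·(3j₀)²·(3jₘ)² = 595350/14919047
I = -1·√(0.0399054/4π) = -0.05635218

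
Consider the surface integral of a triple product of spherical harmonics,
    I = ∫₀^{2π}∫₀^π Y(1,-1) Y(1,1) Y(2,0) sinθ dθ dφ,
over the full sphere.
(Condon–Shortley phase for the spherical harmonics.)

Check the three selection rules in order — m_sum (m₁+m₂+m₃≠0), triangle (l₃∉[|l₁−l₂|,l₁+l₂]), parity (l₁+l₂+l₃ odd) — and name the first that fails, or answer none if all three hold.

m₁+m₂+m₃ = -1 + 1 + 0 = 0  ✓
triangle: |1−1|=0 ≤ l₃=2 ≤ 1+1=2  ✓
parity: l₁+l₂+l₃ = 4 is even  ✓

none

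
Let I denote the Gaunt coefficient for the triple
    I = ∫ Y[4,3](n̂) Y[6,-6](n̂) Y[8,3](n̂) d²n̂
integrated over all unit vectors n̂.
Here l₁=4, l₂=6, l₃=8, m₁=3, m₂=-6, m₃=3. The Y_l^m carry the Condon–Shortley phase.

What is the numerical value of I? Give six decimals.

0.033632

m-sum 0 ✓  L=18 even ✓  2≤8≤10 ✓
Π(2lᵢ+1) = 9×13×17 = 1989
triangle coeff Δ(4,6,8) = 1/23279256
Σ_t [0,2]: t=0:+1/1658880 t=1:−1/518400 t=2:+1/1658880 = -1/1382400
(3j)²=504/46189 [(4 6 8; 0 0 0)], sign=-1
Σ_t [0,0]: t=0:+1/870912000 = 1/870912000
(3j)²=11/16796 [(4 6 8; 3 -6 3)], sign=-1
⇒ 4πI² = 1134/79781
I = (+1)√(1134/79781/(4π)) = 0.03363194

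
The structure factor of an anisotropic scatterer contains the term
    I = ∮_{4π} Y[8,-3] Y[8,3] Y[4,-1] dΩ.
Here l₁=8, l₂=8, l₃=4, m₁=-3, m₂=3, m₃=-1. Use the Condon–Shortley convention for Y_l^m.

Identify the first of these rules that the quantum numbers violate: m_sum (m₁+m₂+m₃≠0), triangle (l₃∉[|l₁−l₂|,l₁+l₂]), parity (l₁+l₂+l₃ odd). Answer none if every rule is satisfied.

m_sum

Σmᵢ = -1  ✗
l₃∈[|l₁−l₂|,l₁+l₂]=[0,16], have l₃=4
Σlᵢ = 20 ⇒ even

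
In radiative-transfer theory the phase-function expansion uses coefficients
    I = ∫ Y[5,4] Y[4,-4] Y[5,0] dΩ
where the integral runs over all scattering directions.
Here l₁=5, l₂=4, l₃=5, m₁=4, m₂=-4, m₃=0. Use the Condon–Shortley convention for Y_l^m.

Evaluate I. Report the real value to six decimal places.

0.130198

m-sum 0 ✓  L=14 even ✓  1≤5≤9 ✓
Π(2lᵢ+1) = 11×9×11 = 1089
triangle coeff Δ(5,4,5) = 1/3153150
Σ_t [0,4]: t=0:+1/69120 t=1:−1/1728 t=2:+1/576 t=3:−1/1728 t=4:+1/69120 = 7/11520
(3j)²=2/143 [(5 4 5; 0 0 0)], sign=-1
Σ_t [0,0]: t=0:+1/69120 = 1/69120
(3j)²=2/143 [(5 4 5; 4 -4 0)], sign=-1
⇒ 4πI² = 36/169
I = (+1)√(36/169/(4π)) = 0.13019760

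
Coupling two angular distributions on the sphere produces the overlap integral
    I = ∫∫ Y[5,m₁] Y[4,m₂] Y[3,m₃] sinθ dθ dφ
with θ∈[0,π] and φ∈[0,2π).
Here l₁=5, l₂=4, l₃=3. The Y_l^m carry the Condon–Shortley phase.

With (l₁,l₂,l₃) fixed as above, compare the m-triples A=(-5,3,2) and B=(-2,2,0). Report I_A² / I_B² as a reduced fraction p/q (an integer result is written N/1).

175/2

Shared (l₁,l₂,l₃)=(5,4,3): N and (l;000)² cancel in I_A²/I_B².
A: Δ = 6!·4!·2!/13! = 1/180180; Racah Σ t=6..6: t=6:+1/17280 = 1/17280; ⇒ 3j(5 4 3; -5 3 2)² = 35/858, sgn -1
B: Δ = 6!·4!·2!/13! = 1/180180; Racah Σ t=4..6: t=4:+1/576 t=5:−1/480 t=6:+1/8640 = -1/4320; ⇒ 3j(5 4 3; -2 2 0)² = 1/2145, sgn +1
I_A²/I_B² = (35/858)/(1/2145) = 175/2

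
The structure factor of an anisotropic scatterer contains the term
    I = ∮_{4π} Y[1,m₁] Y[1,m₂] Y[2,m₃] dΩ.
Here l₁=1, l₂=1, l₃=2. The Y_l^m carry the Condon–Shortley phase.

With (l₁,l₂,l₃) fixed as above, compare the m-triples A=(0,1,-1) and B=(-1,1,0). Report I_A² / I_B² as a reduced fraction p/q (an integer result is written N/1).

3/1

Shared (l₁,l₂,l₃)=(1,1,2): N and (l;000)² cancel in I_A²/I_B².
A: Δ = 0!·2!·2!/5! = 1/30; Racah Σ t=0..0: t=0:+1/2 = 1/2; ⇒ 3j(1 1 2; 0 1 -1)² = 1/10, sgn -1
B: Δ = 0!·2!·2!/5! = 1/30; Racah Σ t=0..0: t=0:+1/4 = 1/4; ⇒ 3j(1 1 2; -1 1 0)² = 1/30, sgn +1
I_A²/I_B² = (1/10)/(1/30) = 3/1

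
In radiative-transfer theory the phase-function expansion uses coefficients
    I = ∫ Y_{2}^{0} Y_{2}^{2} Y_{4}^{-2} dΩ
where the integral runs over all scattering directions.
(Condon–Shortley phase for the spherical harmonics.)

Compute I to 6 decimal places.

0.156078

m-sum 0 ✓  L=8 even ✓  0≤4≤4 ✓
Π(2lᵢ+1) = 5×5×9 = 225
triangle coeff Δ(2,2,4) = 1/630
Σ_t [0,0]: t=0:+1/16 = 1/16
(3j)²=2/35 [(2 2 4; 0 0 0)], sign=+1
Σ_t [0,0]: t=0:+1/96 = 1/96
(3j)²=1/42 [(2 2 4; 0 2 -2)], sign=+1
⇒ 4πI² = 15/49
I = (+1)√(15/49/(4π)) = 0.15607835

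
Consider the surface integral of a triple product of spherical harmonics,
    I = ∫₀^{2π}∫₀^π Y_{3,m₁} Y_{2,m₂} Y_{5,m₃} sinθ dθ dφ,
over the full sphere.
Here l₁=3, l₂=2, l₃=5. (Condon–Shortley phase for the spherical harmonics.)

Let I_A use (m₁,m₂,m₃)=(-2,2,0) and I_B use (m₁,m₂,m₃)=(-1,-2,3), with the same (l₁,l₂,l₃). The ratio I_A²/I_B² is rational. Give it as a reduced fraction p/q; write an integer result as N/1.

1/14

Shared (l₁,l₂,l₃)=(3,2,5): N and (l;000)² cancel in I_A²/I_B².
A: Δ = 0!·6!·4!/11! = 1/2310; Racah Σ t=0..0: t=0:+1/2880 = 1/2880; ⇒ 3j(3 2 5; -2 2 0)² = 1/462, sgn -1
B: Δ = 0!·6!·4!/11! = 1/2310; Racah Σ t=0..0: t=0:+1/1152 = 1/1152; ⇒ 3j(3 2 5; -1 -2 3)² = 1/33, sgn +1
I_A²/I_B² = (1/462)/(1/33) = 1/14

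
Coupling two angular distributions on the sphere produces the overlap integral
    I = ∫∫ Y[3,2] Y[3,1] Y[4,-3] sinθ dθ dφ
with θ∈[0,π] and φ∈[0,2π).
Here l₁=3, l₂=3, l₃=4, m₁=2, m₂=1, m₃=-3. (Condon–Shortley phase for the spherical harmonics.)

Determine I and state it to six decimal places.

Rules hold: Σm=0, L=10 even, 0≤4≤6.
N = 7·7·9 = 441
Δ = 2!·4!·4!/11! = 1/34650
Racah Σ t=0..2: t=0:+1/72 t=1:−1/16 t=2:+1/72 = -5/144
⇒ 3j(3 3 4; 0 0 0)² = 2/77, sgn -1
Racah Σ t=0..1: t=0:+1/288 t=1:−1/144 = -1/288
⇒ 3j(3 3 4; 2 1 -3)² = 1/99, sgn +1
4πI² = N·(3j₀)²·(3jₘ)² = 14/121
I = -1·√(0.115702/4π) = -0.09595473

-0.095955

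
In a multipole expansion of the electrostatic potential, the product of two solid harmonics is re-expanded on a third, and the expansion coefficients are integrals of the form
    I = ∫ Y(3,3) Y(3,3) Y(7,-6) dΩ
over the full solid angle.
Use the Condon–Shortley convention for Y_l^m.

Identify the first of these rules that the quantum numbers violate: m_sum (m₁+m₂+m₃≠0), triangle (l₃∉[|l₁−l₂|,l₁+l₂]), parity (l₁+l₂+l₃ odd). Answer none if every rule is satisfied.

Σmᵢ = 0  ✓
l₃∈[|l₁−l₂|,l₁+l₂]=[0,6], have l₃=7  ✗
Σlᵢ = 13 ⇒ odd

triangle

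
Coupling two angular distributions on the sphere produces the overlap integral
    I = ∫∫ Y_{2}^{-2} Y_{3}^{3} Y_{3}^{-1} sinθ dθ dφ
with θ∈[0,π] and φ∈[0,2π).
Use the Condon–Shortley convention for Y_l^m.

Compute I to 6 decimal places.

m-sum 0 ✓  L=8 even ✓  1≤3≤5 ✓
Π(2lᵢ+1) = 5×7×7 = 245
triangle coeff Δ(2,3,3) = 1/3780
Σ_t [0,2]: t=0:+1/24 t=1:−1/4 t=2:+1/24 = -1/6
(3j)²=4/105 [(2 3 3; 0 0 0)], sign=+1
Σ_t [2,2]: t=2:+1/96 = 1/96
(3j)²=1/42 [(2 3 3; -2 3 -1)], sign=+1
⇒ 4πI² = 2/9
I = (+1)√(2/9/(4π)) = 0.13298076

0.132981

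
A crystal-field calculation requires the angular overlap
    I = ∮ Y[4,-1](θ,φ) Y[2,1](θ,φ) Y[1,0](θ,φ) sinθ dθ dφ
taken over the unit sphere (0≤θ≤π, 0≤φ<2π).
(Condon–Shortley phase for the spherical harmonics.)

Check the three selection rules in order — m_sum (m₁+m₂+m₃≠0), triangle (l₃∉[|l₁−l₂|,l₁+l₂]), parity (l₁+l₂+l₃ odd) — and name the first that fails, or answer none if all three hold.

triangle

m₁+m₂+m₃ = -1 + 1 + 0 = 0  ✓
triangle: |4−2|=2 ≤ l₃=1 ≤ 4+2=6  ✗
parity: l₁+l₂+l₃ = 7 is odd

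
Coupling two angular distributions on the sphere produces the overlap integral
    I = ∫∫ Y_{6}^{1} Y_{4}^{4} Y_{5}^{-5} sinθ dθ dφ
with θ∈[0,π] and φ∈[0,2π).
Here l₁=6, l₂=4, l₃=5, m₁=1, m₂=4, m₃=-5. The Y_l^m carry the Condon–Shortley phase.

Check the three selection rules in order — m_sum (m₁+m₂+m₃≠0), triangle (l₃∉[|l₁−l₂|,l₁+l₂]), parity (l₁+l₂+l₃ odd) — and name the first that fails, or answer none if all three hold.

parity

azimuthal sum: 1 + 4 − 5 = 0  ✓
2 ≤ 5 ≤ 10 (triangle on l)  ✓
L = 6 + 4 + 5 = 15 (odd)  ✗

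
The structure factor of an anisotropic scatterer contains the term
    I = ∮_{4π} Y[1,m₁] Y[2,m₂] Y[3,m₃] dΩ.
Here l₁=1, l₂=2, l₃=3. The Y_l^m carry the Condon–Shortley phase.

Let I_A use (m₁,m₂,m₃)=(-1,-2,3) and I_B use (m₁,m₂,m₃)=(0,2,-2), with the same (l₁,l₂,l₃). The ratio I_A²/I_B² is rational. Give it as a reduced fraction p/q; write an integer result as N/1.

Shared (l₁,l₂,l₃)=(1,2,3): N and (l;000)² cancel in I_A²/I_B².
A: Δ = 0!·2!·4!/7! = 1/105; Racah Σ t=0..0: t=0:+1/48 = 1/48; ⇒ 3j(1 2 3; -1 -2 3)² = 1/7, sgn +1
B: Δ = 0!·2!·4!/7! = 1/105; Racah Σ t=0..0: t=0:+1/24 = 1/24; ⇒ 3j(1 2 3; 0 2 -2)² = 1/21, sgn -1
I_A²/I_B² = (1/7)/(1/21) = 3/1

3/1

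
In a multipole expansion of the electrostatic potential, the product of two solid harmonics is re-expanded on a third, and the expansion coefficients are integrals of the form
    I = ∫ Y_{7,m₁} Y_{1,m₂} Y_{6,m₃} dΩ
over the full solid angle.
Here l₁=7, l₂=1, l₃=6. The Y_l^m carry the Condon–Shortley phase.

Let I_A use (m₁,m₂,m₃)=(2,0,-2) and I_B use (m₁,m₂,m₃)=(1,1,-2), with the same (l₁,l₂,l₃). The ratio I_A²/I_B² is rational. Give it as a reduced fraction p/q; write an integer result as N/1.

l's match ⇒ only the (l;m) 3-j factors differ between A and B.
A: triangle coeff Δ(7,1,6) = 1/1365; Σ_t [1,1]: t=1:−1/967680 = -1/967680; (3j)²=3/91 [(7 1 6; 2 0 -2)], sign=-1
B: triangle coeff Δ(7,1,6) = 1/1365; Σ_t [2,2]: t=2:+1/1935360 = 1/1935360; (3j)²=1/91 [(7 1 6; 1 1 -2)], sign=+1
I_A²/I_B² = (3/91)/(1/91) = 3/1

3/1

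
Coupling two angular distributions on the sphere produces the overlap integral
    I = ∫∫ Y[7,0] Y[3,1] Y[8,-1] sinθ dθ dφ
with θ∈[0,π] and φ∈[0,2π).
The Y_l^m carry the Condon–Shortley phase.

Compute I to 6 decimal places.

-0.068135

m-sum 0 ✓  L=18 even ✓  4≤8≤10 ✓
Π(2lᵢ+1) = 15×7×17 = 1785
triangle coeff Δ(7,3,8) = 1/5290740
Σ_t [0,2]: t=0:+1/7257600 t=1:−1/2073600 t=2:+1/7257600 = -1/4838400
(3j)²=252/20995 [(7 3 8; 0 0 0)], sign=-1
Σ_t [0,2]: t=0:+1/29030400 t=1:−1/3110400 t=2:+1/4838400 = -1/12441600
(3j)²=343/125970 [(7 3 8; 0 1 -1)], sign=+1
⇒ 4πI² = 302526/5185765
I = (-1)√(302526/5185765/(4π)) = -0.06813496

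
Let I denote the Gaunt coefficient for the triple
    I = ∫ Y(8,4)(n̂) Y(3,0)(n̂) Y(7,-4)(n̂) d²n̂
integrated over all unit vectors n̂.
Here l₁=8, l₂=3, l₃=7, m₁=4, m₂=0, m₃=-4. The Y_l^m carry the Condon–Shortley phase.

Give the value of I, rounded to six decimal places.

-0.033430

m-sum 0 ✓  L=18 even ✓  5≤7≤11 ✓
Π(2lᵢ+1) = 17×7×15 = 1785
triangle coeff Δ(8,3,7) = 1/5290740
Σ_t [1,3]: t=1:−1/7257600 t=2:+1/2073600 t=3:−1/7257600 = 1/4838400
(3j)²=252/20995 [(8 3 7; 0 0 0)], sign=-1
Σ_t [1,3]: t=1:−1/26127360 t=2:+1/29030400 t=3:−1/479001600 = -17/2874009600
(3j)²=17/25935 [(8 3 7; 4 0 -4)], sign=+1
⇒ 4πI² = 4284/305045
I = (-1)√(4284/305045/(4π)) = -0.03343011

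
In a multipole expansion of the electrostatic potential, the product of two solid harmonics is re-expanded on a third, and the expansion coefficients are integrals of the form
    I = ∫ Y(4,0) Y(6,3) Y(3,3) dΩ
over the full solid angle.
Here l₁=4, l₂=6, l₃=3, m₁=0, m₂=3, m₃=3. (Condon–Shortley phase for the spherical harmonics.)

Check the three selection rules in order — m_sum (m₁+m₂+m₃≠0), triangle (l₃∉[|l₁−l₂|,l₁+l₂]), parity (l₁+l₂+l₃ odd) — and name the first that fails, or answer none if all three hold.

m_sum

azimuthal sum: 0 + 3 + 3 = 6  ✗
2 ≤ 3 ≤ 10 (triangle on l)
L = 4 + 6 + 3 = 13 (odd)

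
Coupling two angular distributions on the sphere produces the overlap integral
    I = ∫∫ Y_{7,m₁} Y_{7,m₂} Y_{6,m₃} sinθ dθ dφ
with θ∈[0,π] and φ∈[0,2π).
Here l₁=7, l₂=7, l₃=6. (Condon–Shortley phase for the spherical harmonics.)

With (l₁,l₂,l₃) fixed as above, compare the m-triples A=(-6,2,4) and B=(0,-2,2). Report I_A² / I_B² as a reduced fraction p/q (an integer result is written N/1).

1001/250

Shared (l₁,l₂,l₃)=(7,7,6): N and (l;000)² cancel in I_A²/I_B².
A: Δ = 8!·6!·6!/21! = 1/2444321880; Racah Σ t=7..8: t=7:−1/174182400 t=8:+1/580608000 = -1/248832000; ⇒ 3j(7 7 6; -6 2 4)² = 21/1615, sgn -1
B: Δ = 8!·6!·6!/21! = 1/2444321880; Racah Σ t=1..5: t=1:−1/174182400 t=2:+1/6220800 t=3:−1/1658880 t=4:+1/2488320 t=5:−1/24883200 = -1/11612160; ⇒ 3j(7 7 6; 0 -2 2)² = 150/46189, sgn -1
I_A²/I_B² = (21/1615)/(150/46189) = 1001/250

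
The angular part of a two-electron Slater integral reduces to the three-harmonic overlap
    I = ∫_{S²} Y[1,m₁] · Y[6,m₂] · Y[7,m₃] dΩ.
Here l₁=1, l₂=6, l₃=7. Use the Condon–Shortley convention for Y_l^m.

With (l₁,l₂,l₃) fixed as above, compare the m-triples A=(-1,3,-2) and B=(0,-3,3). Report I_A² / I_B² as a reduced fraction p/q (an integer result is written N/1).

l's match ⇒ only the (l;m) 3-j factors differ between A and B.
A: triangle coeff Δ(1,6,7) = 1/1365; Σ_t [0,0]: t=0:+1/4354560 = 1/4354560; (3j)²=2/273 [(1 6 7; -1 3 -2)], sign=-1
B: triangle coeff Δ(1,6,7) = 1/1365; Σ_t [0,0]: t=0:+1/2177280 = 1/2177280; (3j)²=8/273 [(1 6 7; 0 -3 3)], sign=+1
I_A²/I_B² = (2/273)/(8/273) = 1/4

1/4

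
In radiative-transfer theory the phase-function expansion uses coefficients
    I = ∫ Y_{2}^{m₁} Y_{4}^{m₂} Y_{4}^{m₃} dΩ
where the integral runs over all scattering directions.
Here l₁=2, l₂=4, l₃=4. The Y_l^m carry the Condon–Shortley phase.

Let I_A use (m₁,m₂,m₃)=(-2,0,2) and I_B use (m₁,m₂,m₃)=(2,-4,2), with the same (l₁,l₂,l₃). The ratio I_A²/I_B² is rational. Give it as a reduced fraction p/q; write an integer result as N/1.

Shared (l₁,l₂,l₃)=(2,4,4): N and (l;000)² cancel in I_A²/I_B².
A: Δ = 2!·2!·6!/11! = 1/13860; Racah Σ t=2..2: t=2:+1/192 = 1/192; ⇒ 3j(2 4 4; -2 0 2)² = 3/77, sgn +1
B: Δ = 2!·2!·6!/11! = 1/13860; Racah Σ t=0..0: t=0:+1/2880 = 1/2880; ⇒ 3j(2 4 4; 2 -4 2)² = 2/165, sgn +1
I_A²/I_B² = (3/77)/(2/165) = 45/14

45/14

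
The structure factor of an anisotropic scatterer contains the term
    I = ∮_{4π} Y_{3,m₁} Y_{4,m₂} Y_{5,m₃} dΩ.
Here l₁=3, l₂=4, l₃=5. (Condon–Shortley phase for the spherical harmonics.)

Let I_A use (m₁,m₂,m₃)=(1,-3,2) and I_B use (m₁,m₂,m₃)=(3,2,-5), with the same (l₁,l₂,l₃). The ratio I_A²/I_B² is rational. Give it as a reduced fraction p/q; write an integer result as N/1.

343/225

Same 3,4,5: normalisation and zero-m 3j drop out of the ratio.
A: Δ: 2! 4! 6! / 13! → 1/180180; sum: t=0:+1/960 t=1:−1/4320 = 7/8640; 3j²(3 4 5; 1 -3 2) = Δ·Π!·Σ² = 343/12870  (sign -1)
B: Δ: 2! 4! 6! / 13! → 1/180180; sum: t=0:+1/34560 = 1/34560; 3j²(3 4 5; 3 2 -5) = Δ·Π!·Σ² = 5/286  (sign +1)
I_A²/I_B² = (343/12870)/(5/286) = 343/225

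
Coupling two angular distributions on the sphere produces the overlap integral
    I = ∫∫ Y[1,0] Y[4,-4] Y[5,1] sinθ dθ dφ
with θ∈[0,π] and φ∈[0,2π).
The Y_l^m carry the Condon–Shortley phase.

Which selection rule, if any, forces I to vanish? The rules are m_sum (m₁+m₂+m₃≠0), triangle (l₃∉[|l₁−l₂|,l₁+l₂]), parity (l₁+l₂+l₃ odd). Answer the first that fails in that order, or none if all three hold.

Σmᵢ = -3  ✗
l₃∈[|l₁−l₂|,l₁+l₂]=[3,5], have l₃=5
Σlᵢ = 10 ⇒ even

m_sum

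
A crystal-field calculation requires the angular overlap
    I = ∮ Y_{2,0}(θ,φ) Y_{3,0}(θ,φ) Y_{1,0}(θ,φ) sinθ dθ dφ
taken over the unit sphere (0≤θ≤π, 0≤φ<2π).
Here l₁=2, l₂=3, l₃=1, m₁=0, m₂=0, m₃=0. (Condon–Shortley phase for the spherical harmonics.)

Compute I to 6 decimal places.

Rules hold: Σm=0, L=6 even, 1≤1≤5.
N = 5·7·3 = 105
Δ = 4!·0!·2!/7! = 1/105
Racah Σ t=2..2: t=2:+1/4 = 1/4
⇒ 3j(2 3 1; 0 0 0)² = 3/35, sgn -1
(m-triple is (0,0,0) — same symbol as above.)
4πI² = N·(3j₀)²·(3jₘ)² = 27/35
I = +1·√(0.771429/4π) = 0.24776670

0.247767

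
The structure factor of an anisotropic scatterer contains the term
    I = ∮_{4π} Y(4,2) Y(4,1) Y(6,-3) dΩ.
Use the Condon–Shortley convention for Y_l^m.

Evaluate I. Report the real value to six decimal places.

Rules hold: Σm=0, L=14 even, 0≤6≤8.
N = 9·9·13 = 1053
Δ = 2!·6!·6!/15! = 1/1261260
Racah Σ t=0..2: t=0:+1/4608 t=1:−1/1296 t=2:+1/4608 = -7/20736
⇒ 3j(4 4 6; 0 0 0)² = 20/1287, sgn -1
Racah Σ t=0..2: t=0:+1/11520 t=1:−1/5760 t=2:+1/51840 = -7/103680
⇒ 3j(4 4 6; 2 1 -3)² = 7/858, sgn +1
4πI² = N·(3j₀)²·(3jₘ)² = 210/1573
I = -1·√(0.133503/4π) = -0.10307192

-0.103072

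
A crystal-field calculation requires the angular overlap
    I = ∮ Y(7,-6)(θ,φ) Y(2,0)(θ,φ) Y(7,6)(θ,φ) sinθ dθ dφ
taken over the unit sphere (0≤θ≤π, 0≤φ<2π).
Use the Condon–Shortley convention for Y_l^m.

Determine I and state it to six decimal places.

-0.148420

m-sum 0 ✓  L=16 even ✓  5≤7≤9 ✓
Π(2lᵢ+1) = 15×5×15 = 1125
triangle coeff Δ(7,2,7) = 1/185640
Σ_t [0,2]: t=0:+1/2419200 t=1:−1/518400 t=2:+1/2419200 = -1/907200
(3j)²=56/3315 [(7 2 7; 0 0 0)], sign=+1
Σ_t [1,2]: t=1:−1/479001600 t=2:+1/159667200 = 1/239500800
(3j)²=26/1785 [(7 2 7; -6 0 6)], sign=-1
⇒ 4πI² = 80/289
I = (-1)√(80/289/(4π)) = -0.14841956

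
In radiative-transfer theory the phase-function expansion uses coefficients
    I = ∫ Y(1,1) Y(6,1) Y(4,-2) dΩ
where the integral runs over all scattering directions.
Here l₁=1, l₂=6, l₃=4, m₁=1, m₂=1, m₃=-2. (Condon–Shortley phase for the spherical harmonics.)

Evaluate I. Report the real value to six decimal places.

0.000000

triangle: need 5≤l₃≤7, have 4; I=0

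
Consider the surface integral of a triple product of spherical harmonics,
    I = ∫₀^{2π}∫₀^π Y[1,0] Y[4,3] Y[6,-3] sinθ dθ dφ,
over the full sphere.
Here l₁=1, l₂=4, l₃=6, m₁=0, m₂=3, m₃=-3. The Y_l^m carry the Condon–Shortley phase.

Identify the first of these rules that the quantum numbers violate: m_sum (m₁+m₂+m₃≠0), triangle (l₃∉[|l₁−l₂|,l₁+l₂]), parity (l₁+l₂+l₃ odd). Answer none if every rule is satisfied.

m₁+m₂+m₃ = 0 + 3 − 3 = 0  ✓
triangle: |1−4|=3 ≤ l₃=6 ≤ 1+4=5  ✗
parity: l₁+l₂+l₃ = 11 is odd

triangle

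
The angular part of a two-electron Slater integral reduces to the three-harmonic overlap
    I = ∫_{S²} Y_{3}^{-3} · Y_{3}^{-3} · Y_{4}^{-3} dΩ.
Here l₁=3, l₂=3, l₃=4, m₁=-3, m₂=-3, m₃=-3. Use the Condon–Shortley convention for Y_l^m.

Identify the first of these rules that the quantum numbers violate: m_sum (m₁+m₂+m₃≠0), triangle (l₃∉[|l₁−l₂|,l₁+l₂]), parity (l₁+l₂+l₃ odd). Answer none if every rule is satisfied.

m_sum

azimuthal sum: -3 − 3 − 3 = -9  ✗
0 ≤ 4 ≤ 6 (triangle on l)
L = 3 + 3 + 4 = 10 (even)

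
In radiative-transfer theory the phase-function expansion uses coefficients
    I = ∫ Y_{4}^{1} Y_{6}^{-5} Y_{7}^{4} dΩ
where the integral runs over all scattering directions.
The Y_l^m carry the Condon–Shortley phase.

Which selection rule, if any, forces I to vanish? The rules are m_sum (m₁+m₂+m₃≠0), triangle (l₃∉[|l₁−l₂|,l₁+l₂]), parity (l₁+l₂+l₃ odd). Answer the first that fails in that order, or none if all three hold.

m₁+m₂+m₃ = 1 − 5 + 4 = 0  ✓
triangle: |4−6|=2 ≤ l₃=7 ≤ 4+6=10  ✓
parity: l₁+l₂+l₃ = 17 is odd  ✗

parity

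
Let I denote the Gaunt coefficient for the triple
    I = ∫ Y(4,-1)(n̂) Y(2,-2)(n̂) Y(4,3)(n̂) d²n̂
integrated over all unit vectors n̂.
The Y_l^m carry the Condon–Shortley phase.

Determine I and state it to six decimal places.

m-sum 0 ✓  L=10 even ✓  2≤4≤6 ✓
Π(2lᵢ+1) = 9×5×9 = 405
triangle coeff Δ(4,2,4) = 1/13860
Σ_t [0,2]: t=0:+1/192 t=1:−1/36 t=2:+1/192 = -5/288
(3j)²=20/693 [(4 2 4; 0 0 0)], sign=-1
Σ_t [0,0]: t=0:+1/480 = 1/480
(3j)²=3/110 [(4 2 4; -1 -2 3)], sign=-1
⇒ 4πI² = 270/847
I = (+1)√(270/847/(4π)) = 0.15927046

0.159270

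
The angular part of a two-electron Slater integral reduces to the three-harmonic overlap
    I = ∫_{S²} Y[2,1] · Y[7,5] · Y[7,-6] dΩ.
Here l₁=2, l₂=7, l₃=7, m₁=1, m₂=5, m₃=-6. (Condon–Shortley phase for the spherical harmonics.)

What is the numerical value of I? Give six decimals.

0.196071

Rules hold: Σm=0, L=16 even, 5≤7≤9.
N = 5·15·15 = 1125
Δ = 2!·2!·12!/17! = 1/185640
Racah Σ t=0..2: t=0:+1/2419200 t=1:−1/518400 t=2:+1/2419200 = -1/907200
⇒ 3j(2 7 7; 0 0 0)² = 56/3315, sgn +1
Racah Σ t=0..1: t=0:+1/958003200 t=1:−1/79833600 = -1/87091200
⇒ 3j(2 7 7; 1 5 -6)² = 121/4760, sgn +1
4πI² = N·(3j₀)²·(3jₘ)² = 1815/3757
I = +1·√(0.483098/4π) = 0.19607074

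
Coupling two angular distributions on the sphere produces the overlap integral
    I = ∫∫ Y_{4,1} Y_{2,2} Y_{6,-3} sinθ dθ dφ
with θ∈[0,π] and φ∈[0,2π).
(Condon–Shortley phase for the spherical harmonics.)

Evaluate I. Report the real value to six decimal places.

-0.178526

Rules hold: Σm=0, L=12 even, 2≤6≤6.
N = 9·5·13 = 585
Δ = 0!·8!·4!/13! = 1/6435
Racah Σ t=0..0: t=0:+1/2304 = 1/2304
⇒ 3j(4 2 6; 0 0 0)² = 5/143, sgn +1
Racah Σ t=0..0: t=0:+1/17280 = 1/17280
⇒ 3j(4 2 6; 1 2 -3)² = 14/715, sgn -1
4πI² = N·(3j₀)²·(3jₘ)² = 630/1573
I = -1·√(0.400509/4π) = -0.17852580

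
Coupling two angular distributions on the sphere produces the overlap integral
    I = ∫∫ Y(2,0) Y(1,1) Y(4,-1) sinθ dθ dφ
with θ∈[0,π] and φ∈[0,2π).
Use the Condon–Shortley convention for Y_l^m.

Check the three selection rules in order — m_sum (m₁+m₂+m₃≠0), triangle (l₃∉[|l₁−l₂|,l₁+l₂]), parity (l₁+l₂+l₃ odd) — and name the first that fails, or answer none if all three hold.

triangle

Σmᵢ = 0  ✓
l₃∈[|l₁−l₂|,l₁+l₂]=[1,3], have l₃=4  ✗
Σlᵢ = 7 ⇒ odd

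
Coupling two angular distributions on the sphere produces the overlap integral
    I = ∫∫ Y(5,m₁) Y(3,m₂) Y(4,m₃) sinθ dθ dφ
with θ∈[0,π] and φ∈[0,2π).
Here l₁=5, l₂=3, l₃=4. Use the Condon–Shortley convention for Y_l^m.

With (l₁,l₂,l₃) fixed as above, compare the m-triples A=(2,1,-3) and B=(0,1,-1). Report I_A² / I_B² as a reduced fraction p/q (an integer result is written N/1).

l's match ⇒ only the (l;m) 3-j factors differ between A and B.
A: triangle coeff Δ(5,3,4) = 1/180180; Σ_t [2,3]: t=2:+1/960 t=3:−1/4320 = 7/8640; (3j)²=343/12870 [(5 3 4; 2 1 -3)], sign=-1
B: triangle coeff Δ(5,3,4) = 1/180180; Σ_t [2,4]: t=2:+1/288 t=3:−1/288 t=4:+1/5760 = 1/5760; (3j)²=1/12012 [(5 3 4; 0 1 -1)], sign=-1
I_A²/I_B² = (343/12870)/(1/12012) = 4802/15

4802/15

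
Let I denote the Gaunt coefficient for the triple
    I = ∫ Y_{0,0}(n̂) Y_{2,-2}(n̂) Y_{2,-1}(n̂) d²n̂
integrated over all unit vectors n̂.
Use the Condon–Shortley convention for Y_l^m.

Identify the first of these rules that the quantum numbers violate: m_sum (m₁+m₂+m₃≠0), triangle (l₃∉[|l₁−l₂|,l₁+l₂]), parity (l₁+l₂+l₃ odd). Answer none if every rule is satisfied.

m_sum

Σmᵢ = -3  ✗
l₃∈[|l₁−l₂|,l₁+l₂]=[2,2], have l₃=2
Σlᵢ = 4 ⇒ even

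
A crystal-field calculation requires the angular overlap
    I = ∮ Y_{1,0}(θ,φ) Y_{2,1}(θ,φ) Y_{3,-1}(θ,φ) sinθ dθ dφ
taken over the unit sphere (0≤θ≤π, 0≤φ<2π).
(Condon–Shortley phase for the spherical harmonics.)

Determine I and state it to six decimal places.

-0.233597

Rules hold: Σm=0, L=6 even, 1≤3≤3.
N = 3·5·7 = 105
Δ = 0!·2!·4!/7! = 1/105
Racah Σ t=0..0: t=0:+1/4 = 1/4
⇒ 3j(1 2 3; 0 0 0)² = 3/35, sgn -1
Racah Σ t=0..0: t=0:+1/6 = 1/6
⇒ 3j(1 2 3; 0 1 -1)² = 8/105, sgn +1
4πI² = N·(3j₀)²·(3jₘ)² = 24/35
I = -1·√(0.685714/4π) = -0.23359668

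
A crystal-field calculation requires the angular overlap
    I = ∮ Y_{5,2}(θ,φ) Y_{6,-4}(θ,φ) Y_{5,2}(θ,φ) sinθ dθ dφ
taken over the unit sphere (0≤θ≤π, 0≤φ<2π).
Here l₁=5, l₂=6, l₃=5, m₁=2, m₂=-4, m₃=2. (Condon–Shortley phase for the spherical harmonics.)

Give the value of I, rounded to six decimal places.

Checks pass: Σm=0; 16 even; l₃=5∈[1,11].
(2·5+1)(2·6+1)(2·5+1) = 1573
Δ: 6! 4! 6! / 17! → 1/28588560
sum: t=1:−1/345600 t=2:+1/13824 t=3:−1/5184 t=4:+1/13824 t=5:−1/345600 = -7/129600
3j²(5 6 5; 0 0 0) = Δ·Π!·Σ² = 80/7293  (sign +1)
sum: t=0:+1/207360 t=1:−1/57600 t=2:+1/207360 = -1/129600
3j²(5 6 5; 2 -4 2) = Δ·Π!·Σ² = 168/12155  (sign +1)
combine: 4πI² = 1573·80/7293·168/12155 = 896/3757
take √, sign +1: I = 0.13776169

0.137762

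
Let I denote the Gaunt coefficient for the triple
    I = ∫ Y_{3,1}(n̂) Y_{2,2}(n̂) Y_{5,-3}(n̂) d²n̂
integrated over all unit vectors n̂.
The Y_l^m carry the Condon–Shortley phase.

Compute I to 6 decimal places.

Checks pass: Σm=0; 10 even; l₃=5∈[1,5].
(2·3+1)(2·2+1)(2·5+1) = 385
Δ: 0! 6! 4! / 11! → 1/2310
sum: t=0:+1/144 = 1/144
3j²(3 2 5; 0 0 0) = Δ·Π!·Σ² = 10/231  (sign -1)
sum: t=0:+1/1152 = 1/1152
3j²(3 2 5; 1 2 -3) = Δ·Π!·Σ² = 1/33  (sign +1)
combine: 4πI² = 385·10/231·1/33 = 50/99
take √, sign -1: I = -0.20047604

-0.200476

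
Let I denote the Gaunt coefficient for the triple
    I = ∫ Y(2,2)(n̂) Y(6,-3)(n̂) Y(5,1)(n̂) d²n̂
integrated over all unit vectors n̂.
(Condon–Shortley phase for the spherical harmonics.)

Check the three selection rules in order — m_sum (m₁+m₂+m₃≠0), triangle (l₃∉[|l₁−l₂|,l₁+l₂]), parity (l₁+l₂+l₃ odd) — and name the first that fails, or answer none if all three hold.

parity

m₁+m₂+m₃ = 2 − 3 + 1 = 0  ✓
triangle: |2−6|=4 ≤ l₃=5 ≤ 2+6=8  ✓
parity: l₁+l₂+l₃ = 13 is odd  ✗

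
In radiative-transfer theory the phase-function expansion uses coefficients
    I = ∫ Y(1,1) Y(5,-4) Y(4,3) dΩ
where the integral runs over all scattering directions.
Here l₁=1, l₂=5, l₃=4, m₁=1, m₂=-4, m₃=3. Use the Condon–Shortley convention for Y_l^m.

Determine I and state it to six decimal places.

m-sum 0 ✓  L=10 even ✓  4≤4≤6 ✓
Π(2lᵢ+1) = 3×11×9 = 297
triangle coeff Δ(1,5,4) = 1/495
Σ_t [1,1]: t=1:−1/576 = -1/576
(3j)²=5/99 [(1 5 4; 0 0 0)], sign=-1
Σ_t [0,0]: t=0:+1/10080 = 1/10080
(3j)²=4/55 [(1 5 4; 1 -4 3)], sign=-1
⇒ 4πI² = 12/11
I = (+1)√(12/11/(4π)) = 0.29463840

0.294638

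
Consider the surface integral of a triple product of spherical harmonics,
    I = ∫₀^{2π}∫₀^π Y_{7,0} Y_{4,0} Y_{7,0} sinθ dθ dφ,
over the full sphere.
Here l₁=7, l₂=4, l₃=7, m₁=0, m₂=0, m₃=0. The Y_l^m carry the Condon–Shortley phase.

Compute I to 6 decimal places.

0.124664

Checks pass: Σm=0; 18 even; l₃=7∈[3,11].
(2·7+1)(2·4+1)(2·7+1) = 2025
Δ: 4! 10! 4! / 19! → 1/58198140
sum: t=0:+1/17418240 t=1:−1/622080 t=2:+1/230400 t=3:−1/622080 t=4:+1/17418240 = 1/806400
3j²(7 4 7; 0 0 0) = Δ·Π!·Σ² = 2268/230945  (sign -1)
(m-triple is (0,0,0) — same symbol as above.)
combine: 4πI² = 2025·2268/230945·2268/230945 = 416649744/2133423721
take √, sign +1: I = 0.12466429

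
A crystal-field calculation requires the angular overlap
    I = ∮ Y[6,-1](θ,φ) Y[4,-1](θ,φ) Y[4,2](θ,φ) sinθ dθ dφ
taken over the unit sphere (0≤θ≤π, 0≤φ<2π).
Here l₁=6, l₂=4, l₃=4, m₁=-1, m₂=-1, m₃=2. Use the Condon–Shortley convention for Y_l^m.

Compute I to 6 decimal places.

0.097783

m-sum 0 ✓  L=14 even ✓  2≤4≤10 ✓
Π(2lᵢ+1) = 13×9×9 = 1053
triangle coeff Δ(6,4,4) = 1/1261260
Σ_t [2,4]: t=2:+1/4608 t=3:−1/1296 t=4:+1/4608 = -7/20736
(3j)²=20/1287 [(6 4 4; 0 0 0)], sign=-1
Σ_t [1,3]: t=1:−1/172800 t=2:+1/5760 t=3:−1/3456 = -7/57600
(3j)²=21/2860 [(6 4 4; -1 -1 2)], sign=-1
⇒ 4πI² = 189/1573
I = (+1)√(189/1573/(4π)) = 0.09778261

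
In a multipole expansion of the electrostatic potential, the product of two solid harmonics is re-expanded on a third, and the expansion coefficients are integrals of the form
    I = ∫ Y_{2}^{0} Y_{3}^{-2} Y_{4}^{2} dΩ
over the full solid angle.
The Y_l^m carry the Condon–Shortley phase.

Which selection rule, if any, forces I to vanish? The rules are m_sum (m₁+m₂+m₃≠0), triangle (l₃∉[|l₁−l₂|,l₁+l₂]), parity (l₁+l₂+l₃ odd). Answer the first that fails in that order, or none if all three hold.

parity

azimuthal sum: 0 − 2 + 2 = 0  ✓
1 ≤ 4 ≤ 5 (triangle on l)  ✓
L = 2 + 3 + 4 = 9 (odd)  ✗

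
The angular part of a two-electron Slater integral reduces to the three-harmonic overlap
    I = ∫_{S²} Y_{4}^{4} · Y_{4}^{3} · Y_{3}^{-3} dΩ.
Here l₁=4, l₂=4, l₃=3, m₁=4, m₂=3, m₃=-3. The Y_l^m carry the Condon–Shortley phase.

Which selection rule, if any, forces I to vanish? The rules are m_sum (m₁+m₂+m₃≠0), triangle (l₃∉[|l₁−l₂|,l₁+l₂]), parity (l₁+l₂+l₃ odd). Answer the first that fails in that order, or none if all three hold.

m_sum

Σmᵢ = 4  ✗
l₃∈[|l₁−l₂|,l₁+l₂]=[0,8], have l₃=3
Σlᵢ = 11 ⇒ odd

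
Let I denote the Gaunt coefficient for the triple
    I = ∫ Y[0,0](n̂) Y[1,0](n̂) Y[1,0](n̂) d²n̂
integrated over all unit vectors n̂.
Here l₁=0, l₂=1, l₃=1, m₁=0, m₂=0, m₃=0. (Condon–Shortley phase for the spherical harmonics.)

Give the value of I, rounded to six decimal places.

m-sum 0 ✓  L=2 even ✓  1≤1≤1 ✓
Π(2lᵢ+1) = 1×3×3 = 9
triangle coeff Δ(0,1,1) = 1/3
Σ_t [0,0]: t=0:+1/1 = 1/1
(3j)²=1/3 [(0 1 1; 0 0 0)], sign=-1
(m-triple is (0,0,0) — same symbol as above.)
⇒ 4πI² = 1/1
I = (+1)√(1/1/(4π)) = 0.28209479

0.282095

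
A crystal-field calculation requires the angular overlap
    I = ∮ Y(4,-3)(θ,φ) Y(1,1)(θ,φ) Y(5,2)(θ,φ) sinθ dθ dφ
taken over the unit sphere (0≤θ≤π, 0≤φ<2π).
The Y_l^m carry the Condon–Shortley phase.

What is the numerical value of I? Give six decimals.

0.085055

Checks pass: Σm=0; 10 even; l₃=5∈[3,5].
(2·4+1)(2·1+1)(2·5+1) = 297
Δ: 0! 8! 2! / 11! → 1/495
sum: t=0:+1/576 = 1/576
3j²(4 1 5; 0 0 0) = Δ·Π!·Σ² = 5/99  (sign -1)
sum: t=0:+1/10080 = 1/10080
3j²(4 1 5; -3 1 2) = Δ·Π!·Σ² = 1/165  (sign -1)
combine: 4πI² = 297·5/99·1/165 = 1/11
take √, sign +1: I = 0.08505478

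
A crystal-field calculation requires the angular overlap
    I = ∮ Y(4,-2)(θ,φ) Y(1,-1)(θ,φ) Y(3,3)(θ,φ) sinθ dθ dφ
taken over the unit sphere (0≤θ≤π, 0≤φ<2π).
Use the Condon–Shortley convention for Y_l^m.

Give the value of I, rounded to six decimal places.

0.061558

Checks pass: Σm=0; 8 even; l₃=3∈[3,5].
(2·4+1)(2·1+1)(2·3+1) = 189
Δ: 2! 6! 0! / 9! → 1/252
sum: t=1:−1/36 = -1/36
3j²(4 1 3; 0 0 0) = Δ·Π!·Σ² = 4/63  (sign +1)
sum: t=0:+1/1440 = 1/1440
3j²(4 1 3; -2 -1 3) = Δ·Π!·Σ² = 1/252  (sign +1)
combine: 4πI² = 189·4/63·1/252 = 1/21
take √, sign +1: I = 0.06155813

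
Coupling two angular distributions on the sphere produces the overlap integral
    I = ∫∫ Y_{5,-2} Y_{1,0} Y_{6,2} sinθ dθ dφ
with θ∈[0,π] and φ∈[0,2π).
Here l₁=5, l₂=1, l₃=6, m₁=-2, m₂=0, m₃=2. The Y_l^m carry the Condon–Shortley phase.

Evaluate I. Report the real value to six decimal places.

0.231133

Rules hold: Σm=0, L=12 even, 4≤6≤6.
N = 11·3·13 = 429
Δ = 0!·10!·2!/13! = 1/858
Racah Σ t=0..0: t=0:+1/14400 = 1/14400
⇒ 3j(5 1 6; 0 0 0)² = 6/143, sgn +1
Racah Σ t=0..0: t=0:+1/30240 = 1/30240
⇒ 3j(5 1 6; -2 0 2)² = 16/429, sgn +1
4πI² = N·(3j₀)²·(3jₘ)² = 96/143
I = +1·√(0.671329/4π) = 0.23113338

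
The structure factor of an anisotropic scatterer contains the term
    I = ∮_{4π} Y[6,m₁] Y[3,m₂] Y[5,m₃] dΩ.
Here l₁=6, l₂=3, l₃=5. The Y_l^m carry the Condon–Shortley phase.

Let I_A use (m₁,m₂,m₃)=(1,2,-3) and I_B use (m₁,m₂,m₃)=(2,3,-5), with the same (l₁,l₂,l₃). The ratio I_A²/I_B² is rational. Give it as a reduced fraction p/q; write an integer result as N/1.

64/3

Shared (l₁,l₂,l₃)=(6,3,5): N and (l;000)² cancel in I_A²/I_B².
A: Δ = 4!·8!·2!/15! = 1/675675; Racah Σ t=3..4: t=3:−1/17280 t=4:+1/120960 = -1/20160; ⇒ 3j(6 3 5; 1 2 -3)² = 64/3003, sgn -1
B: Δ = 4!·8!·2!/15! = 1/675675; Racah Σ t=4..4: t=4:+1/1935360 = 1/1935360; ⇒ 3j(6 3 5; 2 3 -5)² = 1/1001, sgn +1
I_A²/I_B² = (64/3003)/(1/1001) = 64/3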